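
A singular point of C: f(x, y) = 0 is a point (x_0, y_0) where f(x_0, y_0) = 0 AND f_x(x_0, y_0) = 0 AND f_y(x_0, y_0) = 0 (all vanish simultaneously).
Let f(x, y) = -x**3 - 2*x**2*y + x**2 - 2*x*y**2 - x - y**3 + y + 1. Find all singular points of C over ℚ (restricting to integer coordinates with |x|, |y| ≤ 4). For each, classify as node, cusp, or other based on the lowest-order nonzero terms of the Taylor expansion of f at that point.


Singular points: {(1, -1)}; classification: cusp.

Compute partial derivatives:
  f_x = -3*x**2 - 4*x*y + 2*x - 2*y**2 - 1.
  f_y = -2*x**2 - 4*x*y - 3*y**2 + 1.
Scan x_0 ∈ {−4, ..., 4}. For each x_0, f_y(x_0, y) is a polynomial in y; find its integer roots y ∈ {−4, ..., 4}, then test f_x and f at those candidates.
  x = -4: f_y(-4, y) = -3*y**2 + 16*y - 31; no integer root y with |y| ≤ 4.
  x = -3: f_y(-3, y) = -3*y**2 + 12*y - 17; no integer root y with |y| ≤ 4.
  x = -2: f_y(-2, y) = -3*y**2 + 8*y - 7; no integer root y with |y| ≤ 4.
  x = -1: f_y(-1, y) = -3*y**2 + 4*y - 1; vanishes at y ∈ {1}. (-1, 1): f_x = -4 ≠ 0.
  x = 0: f_y(0, y) = 1 - 3*y**2; no integer root y with |y| ≤ 4.
  x = 1: f_y(1, y) = -3*y**2 - 4*y - 1; vanishes at y ∈ {-1}. (1, -1): f_x = 0, f = 0 — SINGULAR.
  x = 2: f_y(2, y) = -3*y**2 - 8*y - 7; no integer root y with |y| ≤ 4.
  x = 3: f_y(3, y) = -3*y**2 - 12*y - 17; no integer root y with |y| ≤ 4.
  x = 4: f_y(4, y) = -3*y**2 - 16*y - 31; no integer root y with |y| ≤ 4.
Only singular point on the grid: (1, -1).
Classify: substitute x = 1 + u, y = -1 + v and expand: f = -u**3 - 2*u**2*v - 2*u*v**2 - v**3 + v**2.
No constant or linear terms (consistent with a singular point). Quadratic part: v**2. Cubic part: -u**3 - 2*u**2*v - 2*u*v**2 - v**3.
The quadratic part v**2 is a perfect square, so there is a single (double) tangent line v = 0, i.e. y = -1. Restricting the cubic part to that line (v = 0) leaves -u**3 ≠ 0, so f is not divisible by v and the branch is v² ≈ u**3 to lowest order — this is a cusp.
Classification: cusp.


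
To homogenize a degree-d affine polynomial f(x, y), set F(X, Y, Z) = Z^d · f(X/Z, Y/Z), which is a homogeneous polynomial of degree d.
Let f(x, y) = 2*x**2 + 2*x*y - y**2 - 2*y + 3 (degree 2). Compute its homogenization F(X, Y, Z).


F(X, Y, Z) = 2*X**2 + 2*X*Y - Y**2 - 2*Y*Z + 3*Z**2

deg(f) = 2.
Substitute x = X/Z, y = Y/Z into f, then multiply by Z^2.
  monomial 2·x^2·y^0 ↦ 2·X^2·Y^0·Z^0.
  monomial 2·x^1·y^1 ↦ 2·X^1·Y^1·Z^0.
  monomial -1·x^0·y^2 ↦ -1·X^0·Y^2·Z^0.
  monomial -2·x^0·y^1 ↦ -2·X^0·Y^1·Z^1.
  monomial 3·x^0·y^0 ↦ 3·X^0·Y^0·Z^2.
Collecting: F(X, Y, Z) = 2*X**2 + 2*X*Y - Y**2 - 2*Y*Z + 3*Z**2.


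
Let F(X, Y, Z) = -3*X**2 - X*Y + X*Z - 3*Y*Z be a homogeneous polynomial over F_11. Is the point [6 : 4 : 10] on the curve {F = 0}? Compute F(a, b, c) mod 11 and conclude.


F(6,4,10) ≡ 6 (mod 11); P is NOT on the curve.

Evaluate F(6, 4, 10) term-by-term (mod 11).
  -3*X**2 ↦ -3·36·1·1 = -108
  -X*Y ↦ -1·6·4·1 = -24
  X*Z ↦ 1·6·1·10 = 60
  -3*Y*Z ↦ -3·1·4·10 = -120
Sum: F(6, 4, 10) = (-108) + (-24) + (60) + (-120) = -192.
Reducing mod 11: -192 ≡ 6 (mod 11).
Since F(a, b, c) ≡ 6 ≠ 0 (mod 11), P does NOT lie on the curve.


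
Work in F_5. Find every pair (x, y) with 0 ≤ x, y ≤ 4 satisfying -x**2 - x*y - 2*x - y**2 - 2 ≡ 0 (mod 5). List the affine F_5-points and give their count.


Affine F_5-points: {(1, 0), (1, 4), (2, 0), (2, 3), (3, 3), (3, 4)}; count = 6.

For each of the 25 pairs (x, y) ∈ F_5², evaluate f(x, y) mod 5. Record the zeros.
  x = 0: [0↦3, 1↦2, 2↦4, 3↦4, 4↦2]  zeros at y ∈ ∅
  x = 1: [0↦0, 1↦3, 2↦4, 3↦3, 4↦0]  zeros at y ∈ {0, 4}
  x = 2: [0↦0, 1↦2, 2↦2, 3↦0, 4↦1]  zeros at y ∈ {0, 3}
  x = 3: [0↦3, 1↦4, 2↦3, 3↦0, 4↦0]  zeros at y ∈ {3, 4}
  x = 4: [0↦4, 1↦4, 2↦2, 3↦3, 4↦2]  zeros at y ∈ ∅
Collecting zeros: affine points = {(1, 0), (1, 4), (2, 0), (2, 3), (3, 3), (3, 4)}.
Total count |C(F_5)_aff| = 6.


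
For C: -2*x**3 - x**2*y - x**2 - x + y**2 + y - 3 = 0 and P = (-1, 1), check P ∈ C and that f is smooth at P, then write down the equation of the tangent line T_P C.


Tangent line at P: -3*x + 2*y - 5 = 0.

Step 1: f(-1, 1) = 0, so P lies on C.
Step 2: partial derivatives
  f_x(x, y) = -6*x**2 - 2*x*y - 2*x - 1, f_y(x, y) = -x**2 + 2*y + 1.
  f_x(P) = -3, f_y(P) = 2 (gradient nonzero, so P is smooth).
Step 3: tangent line at P: -3·(x − -1) + 2·(y − 1) = 0.
Expanding: -3*x + 2*y - 5 = 0.


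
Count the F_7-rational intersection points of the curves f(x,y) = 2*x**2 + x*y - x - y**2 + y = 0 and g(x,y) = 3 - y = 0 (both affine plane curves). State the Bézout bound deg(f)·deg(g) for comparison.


Common zeros: ∅; count = 0; Bézout bound = 2.

deg(f) = 2, deg(g) = 1, so Bézout bound = 2.
Scan x ∈ F_7. For each x, list the y ∈ F_7 with f(x, y) ≡ 0 and those with g(x, y) ≡ 0 (mod 7); the common zeros in that column are the intersection.
  x = 0: f ≡ 0 at y ∈ {0, 1}; g ≡ 0 at y ∈ {3}; common: ∅.
  x = 1: f ≡ 0 at y ∈ {4, 5}; g ≡ 0 at y ∈ {3}; common: ∅.
  x = 2: f ≡ 0 at y ∈ ∅; g ≡ 0 at y ∈ {3}; common: ∅.
  x = 3: f ≡ 0 at y ∈ ∅; g ≡ 0 at y ∈ {3}; common: ∅.
  x = 4: f ≡ 0 at y ∈ {0, 5}; g ≡ 0 at y ∈ {3}; common: ∅.
  x = 5: f ≡ 0 at y ∈ ∅; g ≡ 0 at y ∈ {3}; common: ∅.
  x = 6: f ≡ 0 at y ∈ ∅; g ≡ 0 at y ∈ {3}; common: ∅.
Collecting: common zeros = ∅, so the count is 0.
Comparison with the Bézout bound: 0 ≤ 2 = deg(f)·deg(g), as expected for curves with no common component (the affine F_7-count falls short of the bound because intersections may lie at infinity, over extension fields, or carry multiplicity).


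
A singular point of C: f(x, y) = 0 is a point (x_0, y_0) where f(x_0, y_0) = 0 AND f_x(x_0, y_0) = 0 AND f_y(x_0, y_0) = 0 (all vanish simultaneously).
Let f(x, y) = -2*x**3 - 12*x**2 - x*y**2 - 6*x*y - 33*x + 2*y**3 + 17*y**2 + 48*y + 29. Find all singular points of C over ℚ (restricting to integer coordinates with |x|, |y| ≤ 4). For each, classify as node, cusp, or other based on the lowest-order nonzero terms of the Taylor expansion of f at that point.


Singular points: {(-2, -3)}; classification: cusp.

Compute partial derivatives:
  f_x = -6*x**2 - 24*x - y**2 - 6*y - 33.
  f_y = -2*x*y - 6*x + 6*y**2 + 34*y + 48.
Scan x_0 ∈ {−4, ..., 4}. For each x_0, f_y(x_0, y) is a polynomial in y; find its integer roots y ∈ {−4, ..., 4}, then test f_x and f at those candidates.
  x = -4: f_y(-4, y) = 6*y**2 + 42*y + 72; vanishes at y ∈ {-4, -3}. (-4, -4): f_x = -25 ≠ 0; (-4, -3): f_x = -24 ≠ 0.
  x = -3: f_y(-3, y) = 6*y**2 + 40*y + 66; vanishes at y ∈ {-3}. (-3, -3): f_x = -6 ≠ 0.
  x = -2: f_y(-2, y) = 6*y**2 + 38*y + 60; vanishes at y ∈ {-3}. (-2, -3): f_x = 0, f = 0 — SINGULAR.
  x = -1: f_y(-1, y) = 6*y**2 + 36*y + 54; vanishes at y ∈ {-3}. (-1, -3): f_x = -6 ≠ 0.
  x = 0: f_y(0, y) = 6*y**2 + 34*y + 48; vanishes at y ∈ {-3}. (0, -3): f_x = -24 ≠ 0.
  x = 1: f_y(1, y) = 6*y**2 + 32*y + 42; vanishes at y ∈ {-3}. (1, -3): f_x = -54 ≠ 0.
  x = 2: f_y(2, y) = 6*y**2 + 30*y + 36; vanishes at y ∈ {-3, -2}. (2, -3): f_x = -96 ≠ 0; (2, -2): f_x = -97 ≠ 0.
  x = 3: f_y(3, y) = 6*y**2 + 28*y + 30; vanishes at y ∈ {-3}. (3, -3): f_x = -150 ≠ 0.
  x = 4: f_y(4, y) = 6*y**2 + 26*y + 24; vanishes at y ∈ {-3}. (4, -3): f_x = -216 ≠ 0.
Only singular point on the grid: (-2, -3).
Classify: substitute x = -2 + u, y = -3 + v and expand: f = -2*u**3 - u*v**2 + 2*v**3 + v**2.
No constant or linear terms (consistent with a singular point). Quadratic part: v**2. Cubic part: -2*u**3 - u*v**2 + 2*v**3.
The quadratic part v**2 is a perfect square, so there is a single (double) tangent line v = 0, i.e. y = -3. Restricting the cubic part to that line (v = 0) leaves -2*u**3 ≠ 0, so f is not divisible by v and the branch is v² ≈ 2*u**3 to lowest order — this is a cusp.
Classification: cusp.


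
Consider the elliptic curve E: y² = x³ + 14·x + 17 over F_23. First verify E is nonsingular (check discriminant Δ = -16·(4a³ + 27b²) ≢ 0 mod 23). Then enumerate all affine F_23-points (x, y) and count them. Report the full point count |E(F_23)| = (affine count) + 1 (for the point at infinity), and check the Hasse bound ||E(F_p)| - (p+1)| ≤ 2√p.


Affine points = {(1, 3), (1, 20), (6, 8), (6, 15), (12, 2), (12, 21), (13, 2), (13, 21), (14, 6), (14, 17), (16, 6), (16, 17), (17, 4), (17, 19), (18, 11), (18, 12), (19, 9), (19, 14), (21, 2), (21, 21), (22, 5), (22, 18)}; affine count = 22; |E(F_23)| = 23.

Discriminant check: Δ ∝ 4a³ + 27b² = 4·14³ + 27·17² = 4·2744 + 27·289 ≡ 11 (mod 23). Nonzero ⇒ E is nonsingular.
For each x ∈ F_23, compute rhs = x³ + 14·x + 17 mod 23, then count y ∈ F_23 with y² ≡ rhs.
  x = 0: rhs = 17, matching y values: none (0 points).
  x = 1: rhs = 9, matching y values: 3, 20 (2 points).
  x = 2: rhs = 7, matching y values: none (0 points).
  x = 3: rhs = 17, matching y values: none (0 points).
  x = 4: rhs = 22, matching y values: none (0 points).
  x = 5: rhs = 5, matching y values: none (0 points).
  x = 6: rhs = 18, matching y values: 8, 15 (2 points).
  x = 7: rhs = 21, matching y values: none (0 points).
  x = 8: rhs = 20, matching y values: none (0 points).
  x = 9: rhs = 21, matching y values: none (0 points).
  x = 10: rhs = 7, matching y values: none (0 points).
  x = 11: rhs = 7, matching y values: none (0 points).
  x = 12: rhs = 4, matching y values: 2, 21 (2 points).
  x = 13: rhs = 4, matching y values: 2, 21 (2 points).
  x = 14: rhs = 13, matching y values: 6, 17 (2 points).
  x = 15: rhs = 14, matching y values: none (0 points).
  x = 16: rhs = 13, matching y values: 6, 17 (2 points).
  x = 17: rhs = 16, matching y values: 4, 19 (2 points).
  x = 18: rhs = 6, matching y values: 11, 12 (2 points).
  x = 19: rhs = 12, matching y values: 9, 14 (2 points).
  x = 20: rhs = 17, matching y values: none (0 points).
  x = 21: rhs = 4, matching y values: 2, 21 (2 points).
  x = 22: rhs = 2, matching y values: 5, 18 (2 points).
Total affine count: 22.
Full point count |E(F_23)| = 22 + 1 = 23.
Hasse bound: |23 − (23+1)| = |-1| = 1 ≤ 2√23 ≈ 9.5917 ✓.


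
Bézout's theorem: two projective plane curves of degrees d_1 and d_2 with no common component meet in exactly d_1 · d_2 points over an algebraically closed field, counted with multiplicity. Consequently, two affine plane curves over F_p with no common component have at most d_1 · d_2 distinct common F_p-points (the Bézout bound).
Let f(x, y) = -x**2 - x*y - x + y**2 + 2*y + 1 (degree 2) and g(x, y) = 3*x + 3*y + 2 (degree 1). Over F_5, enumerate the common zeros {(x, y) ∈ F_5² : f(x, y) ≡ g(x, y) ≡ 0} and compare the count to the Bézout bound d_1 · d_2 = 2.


Common zeros: {(3, 3)}; count = 1; Bézout bound = 2.

deg(f) = 2, deg(g) = 1, so Bézout bound = 2.
Scan x ∈ F_5. For each x, list the y ∈ F_5 with f(x, y) ≡ 0 and those with g(x, y) ≡ 0 (mod 5); the common zeros in that column are the intersection.
  x = 0: f ≡ 0 at y ∈ {4}; g ≡ 0 at y ∈ {1}; common: ∅.
  x = 1: f ≡ 0 at y ∈ {2}; g ≡ 0 at y ∈ {0}; common: ∅.
  x = 2: f ≡ 0 at y ∈ {0}; g ≡ 0 at y ∈ {4}; common: ∅.
  x = 3: f ≡ 0 at y ∈ {3}; g ≡ 0 at y ∈ {3}; common: {3}.
  x = 4: f ≡ 0 at y ∈ {1}; g ≡ 0 at y ∈ {2}; common: ∅.
Collecting: common zeros = {(3, 3)}, so the count is 1.
Comparison with the Bézout bound: 1 ≤ 2 = deg(f)·deg(g), as expected for curves with no common component (the affine F_5-count falls short of the bound because intersections may lie at infinity, over extension fields, or carry multiplicity).


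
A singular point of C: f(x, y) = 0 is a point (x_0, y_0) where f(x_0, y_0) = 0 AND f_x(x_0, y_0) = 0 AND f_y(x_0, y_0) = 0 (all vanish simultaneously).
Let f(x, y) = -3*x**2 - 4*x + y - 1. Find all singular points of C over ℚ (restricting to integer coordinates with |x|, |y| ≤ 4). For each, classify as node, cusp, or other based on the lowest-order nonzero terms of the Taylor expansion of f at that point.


No singular points in the scanned grid; C is smooth there.

Compute partial derivatives:
  f_x = -6*x - 4.
  f_y = 1.
f_y = 1 is a nonzero constant, so f_y never vanishes: no point (x, y) can satisfy f = f_x = f_y = 0. In particular no (x, y) ∈ {−4, ..., 4}² is singular; the curve is smooth.


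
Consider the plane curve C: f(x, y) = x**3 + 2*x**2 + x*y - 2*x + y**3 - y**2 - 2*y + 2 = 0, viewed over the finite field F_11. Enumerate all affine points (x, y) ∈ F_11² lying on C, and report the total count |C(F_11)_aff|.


Affine F_11-points: {(0, 1), (2, 7), (2, 8), (6, 3), (7, 0), (7, 3), (7, 9), (8, 8), (10, 8)}; count = 9.

For each of the 121 pairs (x, y) ∈ F_11², evaluate f(x, y) mod 11. Record the zeros.
  x = 0: [0↦2, 1↦0, 2↦2, 3↦3, 4↦9, 5↦4, 6↦5, 7↦7, 8↦5, 9↦5, 10↦2]  zeros at y ∈ {1}
  x = 1: [0↦3, 1↦2, 2↦5, 3↦7, 4↦3, 5↦10, 6↦1, 7↦4, 8↦3, 9↦4, 10↦2]  zeros at y ∈ ∅
  x = 2: [0↦3, 1↦3, 2↦7, 3↦10, 4↦7, 5↦4, 6↦7, 7↦0, 8↦0, 9↦2, 10↦1]  zeros at y ∈ {7, 8}
  x = 3: [0↦8, 1↦9, 2↦3, 3↦7, 4↦5, 5↦3, 6↦7, 7↦1, 8↦2, 9↦5, 10↦5]  zeros at y ∈ ∅
  x = 4: [0↦2, 1↦4, 2↦10, 3↦4, 4↦3, 5↦2, 6↦7, 7↦2, 8↦4, 9↦8, 10↦9]  zeros at y ∈ ∅
  x = 5: [0↦2, 1↦5, 2↦1, 3↦7, 4↦7, 5↦7, 6↦2, 7↦9, 8↦1, 9↦6, 10↦8]  zeros at y ∈ ∅
  x = 6: [0↦3, 1↦7, 2↦4, 3↦0, 4↦1, 5↦2, 6↦9, 7↦6, 8↦10, 9↦5, 10↦8]  zeros at y ∈ {3}
  x = 7: [0↦0, 1↦5, 2↦3, 3↦0, 4↦2, 5↦4, 6↦1, 7↦10, 8↦4, 9↦0, 10↦4]  zeros at y ∈ {0, 3, 9}
  x = 8: [0↦10, 1↦5, 2↦4, 3↦2, 4↦5, 5↦8, 6↦6, 7↦5, 8↦0, 9↦8, 10↦2]  zeros at y ∈ {8}
  x = 9: [0↦6, 1↦2, 2↦2, 3↦1, 4↦5, 5↦9, 6↦8, 7↦8, 8↦4, 9↦2, 10↦8]  zeros at y ∈ ∅
  x = 10: [0↦5, 1↦2, 2↦3, 3↦3, 4↦8, 5↦2, 6↦2, 7↦3, 8↦0, 9↦10, 10↦6]  zeros at y ∈ {8}
Collecting zeros: affine points = {(0, 1), (2, 7), (2, 8), (6, 3), (7, 0), (7, 3), (7, 9), (8, 8), (10, 8)}.
Total count |C(F_11)_aff| = 9.


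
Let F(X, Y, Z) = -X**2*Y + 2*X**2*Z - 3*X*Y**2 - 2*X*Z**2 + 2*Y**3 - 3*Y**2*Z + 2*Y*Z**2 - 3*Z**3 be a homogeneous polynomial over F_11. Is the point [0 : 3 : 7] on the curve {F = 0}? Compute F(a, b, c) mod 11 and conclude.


F(0,3,7) ≡ 10 (mod 11); P is NOT on the curve.

Evaluate F(0, 3, 7) term-by-term (mod 11).
  -X**2*Y ↦ -1·0·3·1 = 0
  2*X**2*Z ↦ 2·0·1·7 = 0
  -3*X*Y**2 ↦ -3·0·9·1 = 0
  -2*X*Z**2 ↦ -2·0·1·49 = 0
  2*Y**3 ↦ 2·1·27·1 = 54
  -3*Y**2*Z ↦ -3·1·9·7 = -189
  2*Y*Z**2 ↦ 2·1·3·49 = 294
  -3*Z**3 ↦ -3·1·1·343 = -1029
Sum: F(0, 3, 7) = (0) + (0) + (0) + (0) + (54) + (-189) + (294) + (-1029) = -870.
Reducing mod 11: -870 ≡ 10 (mod 11).
Since F(a, b, c) ≡ 10 ≠ 0 (mod 11), P does NOT lie on the curve.


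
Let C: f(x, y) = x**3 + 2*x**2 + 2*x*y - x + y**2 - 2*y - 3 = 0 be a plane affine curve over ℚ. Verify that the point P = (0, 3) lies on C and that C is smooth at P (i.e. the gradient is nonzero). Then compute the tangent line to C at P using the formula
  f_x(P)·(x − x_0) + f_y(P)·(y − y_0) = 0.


Tangent line at P: 5*x + 4*y - 12 = 0.

Step 1: f(0, 3) = 0, so P lies on C.
Step 2: partial derivatives
  f_x(x, y) = 3*x**2 + 4*x + 2*y - 1, f_y(x, y) = 2*x + 2*y - 2.
  f_x(P) = 5, f_y(P) = 4 (gradient nonzero, so P is smooth).
Step 3: tangent line at P: 5·(x − 0) + 4·(y − 3) = 0.
Expanding: 5*x + 4*y - 12 = 0.


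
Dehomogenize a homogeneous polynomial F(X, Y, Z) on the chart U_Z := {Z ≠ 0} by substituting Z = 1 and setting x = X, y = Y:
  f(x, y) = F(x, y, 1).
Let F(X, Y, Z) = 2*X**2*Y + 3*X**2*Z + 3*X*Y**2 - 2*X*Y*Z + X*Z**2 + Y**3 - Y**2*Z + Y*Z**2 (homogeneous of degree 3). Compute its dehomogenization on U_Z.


f(x, y) = 2*x**2*y + 3*x**2 + 3*x*y**2 - 2*x*y + x + y**3 - y**2 + y

On U_Z we set Z = 1. Each monomial c·X^i·Y^j·Z^k in F becomes c·x^i·y^j·1^k = c·x^i·y^j.
Substituting Z = 1: F(X, Y, 1) = 2*x**2*y + 3*x**2 + 3*x*y**2 - 2*x*y + x + y**3 - y**2 + y.
Note: deg(f) ≤ deg(F) = 3; strict inequality happens when F is divisible by Z (lost terms).


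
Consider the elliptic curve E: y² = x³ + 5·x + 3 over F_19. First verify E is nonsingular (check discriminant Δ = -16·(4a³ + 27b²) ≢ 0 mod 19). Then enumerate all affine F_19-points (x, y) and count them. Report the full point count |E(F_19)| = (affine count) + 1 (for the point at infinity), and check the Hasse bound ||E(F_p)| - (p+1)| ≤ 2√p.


Affine points = {(1, 3), (1, 16), (3, 8), (3, 11), (4, 7), (4, 12), (5, 1), (5, 18), (7, 1), (7, 18), (8, 2), (8, 17), (9, 6), (9, 13), (12, 9), (12, 10), (13, 2), (13, 17), (14, 9), (14, 10), (17, 2), (17, 17), (18, 4), (18, 15)}; affine count = 24; |E(F_19)| = 25.

Discriminant check: Δ ∝ 4a³ + 27b² = 4·5³ + 27·3² = 4·125 + 27·9 ≡ 2 (mod 19). Nonzero ⇒ E is nonsingular.
For each x ∈ F_19, compute rhs = x³ + 5·x + 3 mod 19, then count y ∈ F_19 with y² ≡ rhs.
  x = 0: rhs = 3, matching y values: none (0 points).
  x = 1: rhs = 9, matching y values: 3, 16 (2 points).
  x = 2: rhs = 2, matching y values: none (0 points).
  x = 3: rhs = 7, matching y values: 8, 11 (2 points).
  x = 4: rhs = 11, matching y values: 7, 12 (2 points).
  x = 5: rhs = 1, matching y values: 1, 18 (2 points).
  x = 6: rhs = 2, matching y values: none (0 points).
  x = 7: rhs = 1, matching y values: 1, 18 (2 points).
  x = 8: rhs = 4, matching y values: 2, 17 (2 points).
  x = 9: rhs = 17, matching y values: 6, 13 (2 points).
  x = 10: rhs = 8, matching y values: none (0 points).
  x = 11: rhs = 2, matching y values: none (0 points).
  x = 12: rhs = 5, matching y values: 9, 10 (2 points).
  x = 13: rhs = 4, matching y values: 2, 17 (2 points).
  x = 14: rhs = 5, matching y values: 9, 10 (2 points).
  x = 15: rhs = 14, matching y values: none (0 points).
  x = 16: rhs = 18, matching y values: none (0 points).
  x = 17: rhs = 4, matching y values: 2, 17 (2 points).
  x = 18: rhs = 16, matching y values: 4, 15 (2 points).
Total affine count: 24.
Full point count |E(F_19)| = 24 + 1 = 25.
Hasse bound: |25 − (19+1)| = |5| = 5 ≤ 2√19 ≈ 8.7178 ✓.


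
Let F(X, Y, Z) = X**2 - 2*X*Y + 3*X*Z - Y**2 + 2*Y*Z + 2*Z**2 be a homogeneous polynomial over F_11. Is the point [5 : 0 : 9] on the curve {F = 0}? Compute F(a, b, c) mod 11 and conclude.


F(5,0,9) ≡ 3 (mod 11); P is NOT on the curve.

Evaluate F(5, 0, 9) term-by-term (mod 11).
  X**2 ↦ 1·25·1·1 = 25
  -2*X*Y ↦ -2·5·0·1 = 0
  3*X*Z ↦ 3·5·1·9 = 135
  -Y**2 ↦ -1·1·0·1 = 0
  2*Y*Z ↦ 2·1·0·9 = 0
  2*Z**2 ↦ 2·1·1·81 = 162
Sum: F(5, 0, 9) = (25) + (0) + (135) + (0) + (0) + (162) = 322.
Reducing mod 11: 322 ≡ 3 (mod 11).
Since F(a, b, c) ≡ 3 ≠ 0 (mod 11), P does NOT lie on the curve.


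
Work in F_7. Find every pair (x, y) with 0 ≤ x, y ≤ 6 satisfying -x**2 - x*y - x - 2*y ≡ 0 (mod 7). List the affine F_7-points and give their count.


Affine F_7-points: {(0, 0), (1, 4), (2, 2), (3, 6), (4, 6), (6, 0)}; count = 6.

For each of the 49 pairs (x, y) ∈ F_7², evaluate f(x, y) mod 7. Record the zeros.
  x = 0: [0↦0, 1↦5, 2↦3, 3↦1, 4↦6, 5↦4, 6↦2]  zeros at y ∈ {0}
  x = 1: [0↦5, 1↦2, 2↦6, 3↦3, 4↦0, 5↦4, 6↦1]  zeros at y ∈ {4}
  x = 2: [0↦1, 1↦4, 2↦0, 3↦3, 4↦6, 5↦2, 6↦5]  zeros at y ∈ {2}
  x = 3: [0↦2, 1↦4, 2↦6, 3↦1, 4↦3, 5↦5, 6↦0]  zeros at y ∈ {6}
  x = 4: [0↦1, 1↦2, 2↦3, 3↦4, 4↦5, 5↦6, 6↦0]  zeros at y ∈ {6}
  x = 5: [0↦5, 1↦5, 2↦5, 3↦5, 4↦5, 5↦5, 6↦5]  zeros at y ∈ ∅
  x = 6: [0↦0, 1↦6, 2↦5, 3↦4, 4↦3, 5↦2, 6↦1]  zeros at y ∈ {0}
Collecting zeros: affine points = {(0, 0), (1, 4), (2, 2), (3, 6), (4, 6), (6, 0)}.
Total count |C(F_7)_aff| = 6.


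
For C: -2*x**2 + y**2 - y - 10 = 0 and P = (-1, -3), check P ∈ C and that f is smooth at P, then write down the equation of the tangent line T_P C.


Tangent line at P: 4*x - 7*y - 17 = 0.

Step 1: f(-1, -3) = 0, so P lies on C.
Step 2: partial derivatives
  f_x(x, y) = -4*x, f_y(x, y) = 2*y - 1.
  f_x(P) = 4, f_y(P) = -7 (gradient nonzero, so P is smooth).
Step 3: tangent line at P: 4·(x − -1) + -7·(y − -3) = 0.
Expanding: 4*x - 7*y - 17 = 0.


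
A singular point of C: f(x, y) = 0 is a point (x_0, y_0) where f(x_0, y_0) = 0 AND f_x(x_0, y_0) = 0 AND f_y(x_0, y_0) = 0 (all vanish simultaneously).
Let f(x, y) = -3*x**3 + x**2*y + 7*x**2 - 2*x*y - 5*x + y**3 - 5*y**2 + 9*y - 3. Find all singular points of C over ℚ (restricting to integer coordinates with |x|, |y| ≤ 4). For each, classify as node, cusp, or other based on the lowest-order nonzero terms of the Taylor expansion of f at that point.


Singular points: {(1, 2)}; classification: cusp.

Compute partial derivatives:
  f_x = -9*x**2 + 2*x*y + 14*x - 2*y - 5.
  f_y = x**2 - 2*x + 3*y**2 - 10*y + 9.
Scan x_0 ∈ {−4, ..., 4}. For each x_0, f_y(x_0, y) is a polynomial in y; find its integer roots y ∈ {−4, ..., 4}, then test f_x and f at those candidates.
  x = -4: f_y(-4, y) = 3*y**2 - 10*y + 33; no integer root y with |y| ≤ 4.
  x = -3: f_y(-3, y) = 3*y**2 - 10*y + 24; no integer root y with |y| ≤ 4.
  x = -2: f_y(-2, y) = 3*y**2 - 10*y + 17; no integer root y with |y| ≤ 4.
  x = -1: f_y(-1, y) = 3*y**2 - 10*y + 12; no integer root y with |y| ≤ 4.
  x = 0: f_y(0, y) = 3*y**2 - 10*y + 9; no integer root y with |y| ≤ 4.
  x = 1: f_y(1, y) = 3*y**2 - 10*y + 8; vanishes at y ∈ {2}. (1, 2): f_x = 0, f = 0 — SINGULAR.
  x = 2: f_y(2, y) = 3*y**2 - 10*y + 9; no integer root y with |y| ≤ 4.
  x = 3: f_y(3, y) = 3*y**2 - 10*y + 12; no integer root y with |y| ≤ 4.
  x = 4: f_y(4, y) = 3*y**2 - 10*y + 17; no integer root y with |y| ≤ 4.
Only singular point on the grid: (1, 2).
Classify: substitute x = 1 + u, y = 2 + v and expand: f = -3*u**3 + u**2*v + v**3 + v**2.
No constant or linear terms (consistent with a singular point). Quadratic part: v**2. Cubic part: -3*u**3 + u**2*v + v**3.
The quadratic part v**2 is a perfect square, so there is a single (double) tangent line v = 0, i.e. y = 2. Restricting the cubic part to that line (v = 0) leaves -3*u**3 ≠ 0, so f is not divisible by v and the branch is v² ≈ 3*u**3 to lowest order — this is a cusp.
Classification: cusp.


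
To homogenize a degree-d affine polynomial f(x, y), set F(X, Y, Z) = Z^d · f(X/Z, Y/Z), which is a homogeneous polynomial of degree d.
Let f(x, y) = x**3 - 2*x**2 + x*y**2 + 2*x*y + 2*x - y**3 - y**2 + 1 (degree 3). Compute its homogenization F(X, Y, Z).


F(X, Y, Z) = X**3 - 2*X**2*Z + X*Y**2 + 2*X*Y*Z + 2*X*Z**2 - Y**3 - Y**2*Z + Z**3

deg(f) = 3.
Substitute x = X/Z, y = Y/Z into f, then multiply by Z^3.
  monomial 1·x^3·y^0 ↦ 1·X^3·Y^0·Z^0.
  monomial -2·x^2·y^0 ↦ -2·X^2·Y^0·Z^1.
  monomial 1·x^1·y^2 ↦ 1·X^1·Y^2·Z^0.
  monomial 2·x^1·y^1 ↦ 2·X^1·Y^1·Z^1.
  monomial 2·x^1·y^0 ↦ 2·X^1·Y^0·Z^2.
  monomial -1·x^0·y^3 ↦ -1·X^0·Y^3·Z^0.
  monomial -1·x^0·y^2 ↦ -1·X^0·Y^2·Z^1.
  monomial 1·x^0·y^0 ↦ 1·X^0·Y^0·Z^3.
Collecting: F(X, Y, Z) = X**3 - 2*X**2*Z + X*Y**2 + 2*X*Y*Z + 2*X*Z**2 - Y**3 - Y**2*Z + Z**3.


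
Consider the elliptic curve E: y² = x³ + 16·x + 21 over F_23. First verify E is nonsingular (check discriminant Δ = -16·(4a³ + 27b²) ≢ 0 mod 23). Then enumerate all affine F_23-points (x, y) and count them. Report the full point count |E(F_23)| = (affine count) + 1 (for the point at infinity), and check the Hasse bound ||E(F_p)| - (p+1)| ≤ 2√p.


Affine points = {(3, 2), (3, 21), (7, 4), (7, 19), (10, 10), (10, 13), (12, 3), (12, 20), (15, 5), (15, 18), (16, 7), (16, 16), (17, 10), (17, 13), (18, 0), (19, 10), (19, 13), (21, 2), (21, 21), (22, 2), (22, 21)}; affine count = 21; |E(F_23)| = 22.

Discriminant check: Δ ∝ 4a³ + 27b² = 4·16³ + 27·21² = 4·4096 + 27·441 ≡ 1 (mod 23). Nonzero ⇒ E is nonsingular.
For each x ∈ F_23, compute rhs = x³ + 16·x + 21 mod 23, then count y ∈ F_23 with y² ≡ rhs.
  x = 0: rhs = 21, matching y values: none (0 points).
  x = 1: rhs = 15, matching y values: none (0 points).
  x = 2: rhs = 15, matching y values: none (0 points).
  x = 3: rhs = 4, matching y values: 2, 21 (2 points).
  x = 4: rhs = 11, matching y values: none (0 points).
  x = 5: rhs = 19, matching y values: none (0 points).
  x = 6: rhs = 11, matching y values: none (0 points).
  x = 7: rhs = 16, matching y values: 4, 19 (2 points).
  x = 8: rhs = 17, matching y values: none (0 points).
  x = 9: rhs = 20, matching y values: none (0 points).
  x = 10: rhs = 8, matching y values: 10, 13 (2 points).
  x = 11: rhs = 10, matching y values: none (0 points).
  x = 12: rhs = 9, matching y values: 3, 20 (2 points).
  x = 13: rhs = 11, matching y values: none (0 points).
  x = 14: rhs = 22, matching y values: none (0 points).
  x = 15: rhs = 2, matching y values: 5, 18 (2 points).
  x = 16: rhs = 3, matching y values: 7, 16 (2 points).
  x = 17: rhs = 8, matching y values: 10, 13 (2 points).
  x = 18: rhs = 0, matching y values: 0 (1 points).
  x = 19: rhs = 8, matching y values: 10, 13 (2 points).
  x = 20: rhs = 15, matching y values: none (0 points).
  x = 21: rhs = 4, matching y values: 2, 21 (2 points).
  x = 22: rhs = 4, matching y values: 2, 21 (2 points).
Total affine count: 21.
Full point count |E(F_23)| = 21 + 1 = 22.
Hasse bound: |22 − (23+1)| = |-2| = 2 ≤ 2√23 ≈ 9.5917 ✓.


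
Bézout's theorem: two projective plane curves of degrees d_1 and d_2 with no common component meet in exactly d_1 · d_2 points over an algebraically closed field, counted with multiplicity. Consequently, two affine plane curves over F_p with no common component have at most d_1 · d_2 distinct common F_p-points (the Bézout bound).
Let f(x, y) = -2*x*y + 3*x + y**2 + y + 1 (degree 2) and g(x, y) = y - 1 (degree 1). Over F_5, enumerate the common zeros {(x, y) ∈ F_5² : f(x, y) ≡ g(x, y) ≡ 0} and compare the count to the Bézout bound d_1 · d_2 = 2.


Common zeros: {(2, 1)}; count = 1; Bézout bound = 2.

deg(f) = 2, deg(g) = 1, so Bézout bound = 2.
Scan x ∈ F_5. For each x, list the y ∈ F_5 with f(x, y) ≡ 0 and those with g(x, y) ≡ 0 (mod 5); the common zeros in that column are the intersection.
  x = 0: f ≡ 0 at y ∈ ∅; g ≡ 0 at y ∈ {1}; common: ∅.
  x = 1: f ≡ 0 at y ∈ {3}; g ≡ 0 at y ∈ {1}; common: ∅.
  x = 2: f ≡ 0 at y ∈ {1, 2}; g ≡ 0 at y ∈ {1}; common: {1}.
  x = 3: f ≡ 0 at y ∈ {0}; g ≡ 0 at y ∈ {1}; common: ∅.
  x = 4: f ≡ 0 at y ∈ ∅; g ≡ 0 at y ∈ {1}; common: ∅.
Collecting: common zeros = {(2, 1)}, so the count is 1.
Comparison with the Bézout bound: 1 ≤ 2 = deg(f)·deg(g), as expected for curves with no common component (the affine F_5-count falls short of the bound because intersections may lie at infinity, over extension fields, or carry multiplicity).


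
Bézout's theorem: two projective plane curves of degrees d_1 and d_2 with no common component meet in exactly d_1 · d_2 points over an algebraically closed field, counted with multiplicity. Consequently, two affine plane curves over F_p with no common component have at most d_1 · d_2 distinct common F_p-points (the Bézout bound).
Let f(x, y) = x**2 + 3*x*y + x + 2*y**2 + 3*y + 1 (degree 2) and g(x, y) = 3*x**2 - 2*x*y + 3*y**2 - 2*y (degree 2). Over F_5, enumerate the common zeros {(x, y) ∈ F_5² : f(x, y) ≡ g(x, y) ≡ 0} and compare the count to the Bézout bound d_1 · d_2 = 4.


Common zeros: {(0, 4)}; count = 1; Bézout bound = 4.

deg(f) = 2, deg(g) = 2, so Bézout bound = 4.
Scan x ∈ F_5. For each x, list the y ∈ F_5 with f(x, y) ≡ 0 and those with g(x, y) ≡ 0 (mod 5); the common zeros in that column are the intersection.
  x = 0: f ≡ 0 at y ∈ {2, 4}; g ≡ 0 at y ∈ {0, 4}; common: {4}.
  x = 1: f ≡ 0 at y ∈ ∅; g ≡ 0 at y ∈ {4}; common: ∅.
  x = 2: f ≡ 0 at y ∈ {4}; g ≡ 0 at y ∈ ∅; common: ∅.
  x = 3: f ≡ 0 at y ∈ {2}; g ≡ 0 at y ∈ {3}; common: ∅.
  x = 4: f ≡ 0 at y ∈ ∅; g ≡ 0 at y ∈ {2, 3}; common: ∅.
Collecting: common zeros = {(0, 4)}, so the count is 1.
Comparison with the Bézout bound: 1 ≤ 4 = deg(f)·deg(g), as expected for curves with no common component (the affine F_5-count falls short of the bound because intersections may lie at infinity, over extension fields, or carry multiplicity).


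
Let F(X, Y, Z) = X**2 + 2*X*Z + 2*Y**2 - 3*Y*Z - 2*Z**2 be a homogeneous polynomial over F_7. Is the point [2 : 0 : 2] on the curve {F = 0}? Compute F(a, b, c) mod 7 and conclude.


F(2,0,2) ≡ 4 (mod 7); P is NOT on the curve.

Evaluate F(2, 0, 2) term-by-term (mod 7).
  X**2 ↦ 1·4·1·1 = 4
  2*X*Z ↦ 2·2·1·2 = 8
  2*Y**2 ↦ 2·1·0·1 = 0
  -3*Y*Z ↦ -3·1·0·2 = 0
  -2*Z**2 ↦ -2·1·1·4 = -8
Sum: F(2, 0, 2) = (4) + (8) + (0) + (0) + (-8) = 4.
Reducing mod 7: 4 ≡ 4 (mod 7).
Since F(a, b, c) ≡ 4 ≠ 0 (mod 7), P does NOT lie on the curve.


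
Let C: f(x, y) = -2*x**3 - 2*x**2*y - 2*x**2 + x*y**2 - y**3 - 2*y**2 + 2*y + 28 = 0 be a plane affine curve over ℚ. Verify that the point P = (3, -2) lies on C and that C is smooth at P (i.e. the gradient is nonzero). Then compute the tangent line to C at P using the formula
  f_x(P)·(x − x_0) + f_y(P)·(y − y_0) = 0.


Tangent line at P: -38*x - 32*y + 50 = 0.

Step 1: f(3, -2) = 0, so P lies on C.
Step 2: partial derivatives
  f_x(x, y) = -6*x**2 - 4*x*y - 4*x + y**2, f_y(x, y) = -2*x**2 + 2*x*y - 3*y**2 - 4*y + 2.
  f_x(P) = -38, f_y(P) = -32 (gradient nonzero, so P is smooth).
Step 3: tangent line at P: -38·(x − 3) + -32·(y − -2) = 0.
Expanding: -38*x - 32*y + 50 = 0.


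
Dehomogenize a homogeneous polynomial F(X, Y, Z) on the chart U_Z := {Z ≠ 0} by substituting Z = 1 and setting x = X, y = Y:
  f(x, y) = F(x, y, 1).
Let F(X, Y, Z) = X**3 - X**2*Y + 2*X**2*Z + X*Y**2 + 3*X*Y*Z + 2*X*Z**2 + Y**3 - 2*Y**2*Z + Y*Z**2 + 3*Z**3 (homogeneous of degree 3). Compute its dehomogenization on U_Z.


f(x, y) = x**3 - x**2*y + 2*x**2 + x*y**2 + 3*x*y + 2*x + y**3 - 2*y**2 + y + 3

On U_Z we set Z = 1. Each monomial c·X^i·Y^j·Z^k in F becomes c·x^i·y^j·1^k = c·x^i·y^j.
Substituting Z = 1: F(X, Y, 1) = x**3 - x**2*y + 2*x**2 + x*y**2 + 3*x*y + 2*x + y**3 - 2*y**2 + y + 3.
Note: deg(f) ≤ deg(F) = 3; strict inequality happens when F is divisible by Z (lost terms).


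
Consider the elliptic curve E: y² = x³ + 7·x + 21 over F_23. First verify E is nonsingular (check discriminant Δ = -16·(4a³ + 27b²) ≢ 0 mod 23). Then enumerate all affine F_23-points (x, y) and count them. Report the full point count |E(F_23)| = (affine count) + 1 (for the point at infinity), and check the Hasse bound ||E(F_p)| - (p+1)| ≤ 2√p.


Affine points = {(1, 11), (1, 12), (3, 0), (6, 7), (6, 16), (9, 10), (9, 13), (11, 7), (11, 16), (12, 4), (12, 19), (13, 3), (13, 20), (17, 4), (17, 19), (22, 6), (22, 17)}; affine count = 17; |E(F_23)| = 18.

Discriminant check: Δ ∝ 4a³ + 27b² = 4·7³ + 27·21² = 4·343 + 27·441 ≡ 8 (mod 23). Nonzero ⇒ E is nonsingular.
For each x ∈ F_23, compute rhs = x³ + 7·x + 21 mod 23, then count y ∈ F_23 with y² ≡ rhs.
  x = 0: rhs = 21, matching y values: none (0 points).
  x = 1: rhs = 6, matching y values: 11, 12 (2 points).
  x = 2: rhs = 20, matching y values: none (0 points).
  x = 3: rhs = 0, matching y values: 0 (1 points).
  x = 4: rhs = 21, matching y values: none (0 points).
  x = 5: rhs = 20, matching y values: none (0 points).
  x = 6: rhs = 3, matching y values: 7, 16 (2 points).
  x = 7: rhs = 22, matching y values: none (0 points).
  x = 8: rhs = 14, matching y values: none (0 points).
  x = 9: rhs = 8, matching y values: 10, 13 (2 points).
  x = 10: rhs = 10, matching y values: none (0 points).
  x = 11: rhs = 3, matching y values: 7, 16 (2 points).
  x = 12: rhs = 16, matching y values: 4, 19 (2 points).
  x = 13: rhs = 9, matching y values: 3, 20 (2 points).
  x = 14: rhs = 11, matching y values: none (0 points).
  x = 15: rhs = 5, matching y values: none (0 points).
  x = 16: rhs = 20, matching y values: none (0 points).
  x = 17: rhs = 16, matching y values: 4, 19 (2 points).
  x = 18: rhs = 22, matching y values: none (0 points).
  x = 19: rhs = 21, matching y values: none (0 points).
  x = 20: rhs = 19, matching y values: none (0 points).
  x = 21: rhs = 22, matching y values: none (0 points).
  x = 22: rhs = 13, matching y values: 6, 17 (2 points).
Total affine count: 17.
Full point count |E(F_23)| = 17 + 1 = 18.
Hasse bound: |18 − (23+1)| = |-6| = 6 ≤ 2√23 ≈ 9.5917 ✓.


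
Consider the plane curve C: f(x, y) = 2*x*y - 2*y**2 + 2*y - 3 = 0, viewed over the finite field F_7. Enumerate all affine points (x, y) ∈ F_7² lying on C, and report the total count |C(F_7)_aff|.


Affine F_7-points: {(0, 2), (0, 6), (5, 1), (5, 5), (6, 3), (6, 4)}; count = 6.

For each of the 49 pairs (x, y) ∈ F_7², evaluate f(x, y) mod 7. Record the zeros.
  x = 0: [0↦4, 1↦4, 2↦0, 3↦6, 4↦1, 5↦6, 6↦0]  zeros at y ∈ {2, 6}
  x = 1: [0↦4, 1↦6, 2↦4, 3↦5, 4↦2, 5↦2, 6↦5]  zeros at y ∈ ∅
  x = 2: [0↦4, 1↦1, 2↦1, 3↦4, 4↦3, 5↦5, 6↦3]  zeros at y ∈ ∅
  x = 3: [0↦4, 1↦3, 2↦5, 3↦3, 4↦4, 5↦1, 6↦1]  zeros at y ∈ ∅
  x = 4: [0↦4, 1↦5, 2↦2, 3↦2, 4↦5, 5↦4, 6↦6]  zeros at y ∈ ∅
  x = 5: [0↦4, 1↦0, 2↦6, 3↦1, 4↦6, 5↦0, 6↦4]  zeros at y ∈ {1, 5}
  x = 6: [0↦4, 1↦2, 2↦3, 3↦0, 4↦0, 5↦3, 6↦2]  zeros at y ∈ {3, 4}
Collecting zeros: affine points = {(0, 2), (0, 6), (5, 1), (5, 5), (6, 3), (6, 4)}.
Total count |C(F_7)_aff| = 6.


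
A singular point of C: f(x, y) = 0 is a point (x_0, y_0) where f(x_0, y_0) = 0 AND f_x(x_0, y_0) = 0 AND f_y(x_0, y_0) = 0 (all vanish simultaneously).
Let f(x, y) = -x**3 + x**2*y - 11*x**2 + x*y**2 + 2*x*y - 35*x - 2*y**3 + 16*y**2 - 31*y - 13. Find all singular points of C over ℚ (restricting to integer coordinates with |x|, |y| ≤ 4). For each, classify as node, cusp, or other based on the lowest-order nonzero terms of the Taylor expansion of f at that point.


Singular points: {(-3, 2)}; classification: cusp.

Compute partial derivatives:
  f_x = -3*x**2 + 2*x*y - 22*x + y**2 + 2*y - 35.
  f_y = x**2 + 2*x*y + 2*x - 6*y**2 + 32*y - 31.
Scan x_0 ∈ {−4, ..., 4}. For each x_0, f_y(x_0, y) is a polynomial in y; find its integer roots y ∈ {−4, ..., 4}, then test f_x and f at those candidates.
  x = -4: f_y(-4, y) = -6*y**2 + 24*y - 23; no integer root y with |y| ≤ 4.
  x = -3: f_y(-3, y) = -6*y**2 + 26*y - 28; vanishes at y ∈ {2}. (-3, 2): f_x = 0, f = 0 — SINGULAR.
  x = -2: f_y(-2, y) = -6*y**2 + 28*y - 31; no integer root y with |y| ≤ 4.
  x = -1: f_y(-1, y) = -6*y**2 + 30*y - 32; no integer root y with |y| ≤ 4.
  x = 0: f_y(0, y) = -6*y**2 + 32*y - 31; no integer root y with |y| ≤ 4.
  x = 1: f_y(1, y) = -6*y**2 + 34*y - 28; vanishes at y ∈ {1}. (1, 1): f_x = -55 ≠ 0.
  x = 2: f_y(2, y) = -6*y**2 + 36*y - 23; no integer root y with |y| ≤ 4.
  x = 3: f_y(3, y) = -6*y**2 + 38*y - 16; no integer root y with |y| ≤ 4.
  x = 4: f_y(4, y) = -6*y**2 + 40*y - 7; no integer root y with |y| ≤ 4.
Only singular point on the grid: (-3, 2).
Classify: substitute x = -3 + u, y = 2 + v and expand: f = -u**3 + u**2*v + u*v**2 - 2*v**3 + v**2.
No constant or linear terms (consistent with a singular point). Quadratic part: v**2. Cubic part: -u**3 + u**2*v + u*v**2 - 2*v**3.
The quadratic part v**2 is a perfect square, so there is a single (double) tangent line v = 0, i.e. y = 2. Restricting the cubic part to that line (v = 0) leaves -u**3 ≠ 0, so f is not divisible by v and the branch is v² ≈ u**3 to lowest order — this is a cusp.
Classification: cusp.


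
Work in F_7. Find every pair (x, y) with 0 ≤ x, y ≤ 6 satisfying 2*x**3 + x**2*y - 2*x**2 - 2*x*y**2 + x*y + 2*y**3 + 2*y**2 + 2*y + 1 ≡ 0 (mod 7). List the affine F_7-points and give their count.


Affine F_7-points: {(0, 1), (1, 1), (3, 1), (4, 2), (4, 4), (5, 4), (6, 5)}; count = 7.

For each of the 49 pairs (x, y) ∈ F_7², evaluate f(x, y) mod 7. Record the zeros.
  x = 0: [0↦1, 1↦0, 2↦1, 3↦2, 4↦1, 5↦3, 6↦6]  zeros at y ∈ {1}
  x = 1: [0↦1, 1↦0, 2↦4, 3↦4, 4↦5, 5↦5, 6↦2]  zeros at y ∈ {1}
  x = 2: [0↦2, 1↦3, 2↦5, 3↦6, 4↦4, 5↦4, 6↦4]  zeros at y ∈ ∅
  x = 3: [0↦2, 1↦0, 2↦2, 3↦6, 4↦3, 5↦5, 6↦3]  zeros at y ∈ {1}
  x = 4: [0↦6, 1↦3, 2↦0, 3↦2, 4↦0, 5↦6, 6↦4]  zeros at y ∈ {2, 4}
  x = 5: [0↦5, 1↦3, 2↦4, 3↦6, 4↦0, 5↦5, 6↦5]  zeros at y ∈ {4}
  x = 6: [0↦4, 1↦5, 2↦5, 3↦2, 4↦1, 5↦0, 6↦4]  zeros at y ∈ {5}
Collecting zeros: affine points = {(0, 1), (1, 1), (3, 1), (4, 2), (4, 4), (5, 4), (6, 5)}.
Total count |C(F_7)_aff| = 7.


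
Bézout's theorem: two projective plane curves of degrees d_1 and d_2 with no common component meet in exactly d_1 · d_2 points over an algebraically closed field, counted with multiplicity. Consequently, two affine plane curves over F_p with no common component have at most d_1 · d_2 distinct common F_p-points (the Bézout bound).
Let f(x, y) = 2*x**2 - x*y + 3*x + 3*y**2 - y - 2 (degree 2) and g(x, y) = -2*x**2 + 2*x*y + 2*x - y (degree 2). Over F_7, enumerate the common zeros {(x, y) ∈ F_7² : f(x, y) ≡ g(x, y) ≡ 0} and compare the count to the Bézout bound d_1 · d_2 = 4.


Common zeros: {(6, 1)}; count = 1; Bézout bound = 4.

deg(f) = 2, deg(g) = 2, so Bézout bound = 4.
Scan x ∈ F_7. For each x, list the y ∈ F_7 with f(x, y) ≡ 0 and those with g(x, y) ≡ 0 (mod 7); the common zeros in that column are the intersection.
  x = 0: f ≡ 0 at y ∈ {1, 4}; g ≡ 0 at y ∈ {0}; common: ∅.
  x = 1: f ≡ 0 at y ∈ ∅; g ≡ 0 at y ∈ {0}; common: ∅.
  x = 2: f ≡ 0 at y ∈ ∅; g ≡ 0 at y ∈ {6}; common: ∅.
  x = 3: f ≡ 0 at y ∈ ∅; g ≡ 0 at y ∈ {1}; common: ∅.
  x = 4: f ≡ 0 at y ∈ {0, 4}; g ≡ 0 at y ∈ ∅; common: ∅.
  x = 5: f ≡ 0 at y ∈ {0, 2}; g ≡ 0 at y ∈ {6}; common: ∅.
  x = 6: f ≡ 0 at y ∈ {1, 6}; g ≡ 0 at y ∈ {1}; common: {1}.
Collecting: common zeros = {(6, 1)}, so the count is 1.
Comparison with the Bézout bound: 1 ≤ 4 = deg(f)·deg(g), as expected for curves with no common component (the affine F_7-count falls short of the bound because intersections may lie at infinity, over extension fields, or carry multiplicity).


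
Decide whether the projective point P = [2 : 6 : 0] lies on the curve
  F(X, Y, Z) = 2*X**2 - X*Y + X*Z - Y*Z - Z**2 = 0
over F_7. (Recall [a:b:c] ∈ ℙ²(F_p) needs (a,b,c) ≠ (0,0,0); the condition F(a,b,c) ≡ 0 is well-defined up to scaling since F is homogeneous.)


F(2,6,0) ≡ 3 (mod 7); P is NOT on the curve.

Evaluate F(2, 6, 0) term-by-term (mod 7).
  2*X**2 ↦ 2·4·1·1 = 8
  -X*Y ↦ -1·2·6·1 = -12
  X*Z ↦ 1·2·1·0 = 0
  -Y*Z ↦ -1·1·6·0 = 0
  -Z**2 ↦ -1·1·1·0 = 0
Sum: F(2, 6, 0) = (8) + (-12) + (0) + (0) + (0) = -4.
Reducing mod 7: -4 ≡ 3 (mod 7).
Since F(a, b, c) ≡ 3 ≠ 0 (mod 7), P does NOT lie on the curve.


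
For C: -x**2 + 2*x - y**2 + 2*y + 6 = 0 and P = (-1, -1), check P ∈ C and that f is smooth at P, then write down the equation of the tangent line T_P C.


Tangent line at P: 4*x + 4*y + 8 = 0.

Step 1: f(-1, -1) = 0, so P lies on C.
Step 2: partial derivatives
  f_x(x, y) = 2 - 2*x, f_y(x, y) = 2 - 2*y.
  f_x(P) = 4, f_y(P) = 4 (gradient nonzero, so P is smooth).
Step 3: tangent line at P: 4·(x − -1) + 4·(y − -1) = 0.
Expanding: 4*x + 4*y + 8 = 0.


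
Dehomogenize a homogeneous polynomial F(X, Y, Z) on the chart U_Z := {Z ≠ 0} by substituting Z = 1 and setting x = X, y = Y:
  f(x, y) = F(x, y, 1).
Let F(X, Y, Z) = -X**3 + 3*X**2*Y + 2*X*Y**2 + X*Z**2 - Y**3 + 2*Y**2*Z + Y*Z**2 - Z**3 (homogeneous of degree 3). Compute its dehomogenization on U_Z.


f(x, y) = -x**3 + 3*x**2*y + 2*x*y**2 + x - y**3 + 2*y**2 + y - 1

On U_Z we set Z = 1. Each monomial c·X^i·Y^j·Z^k in F becomes c·x^i·y^j·1^k = c·x^i·y^j.
Substituting Z = 1: F(X, Y, 1) = -x**3 + 3*x**2*y + 2*x*y**2 + x - y**3 + 2*y**2 + y - 1.
Note: deg(f) ≤ deg(F) = 3; strict inequality happens when F is divisible by Z (lost terms).


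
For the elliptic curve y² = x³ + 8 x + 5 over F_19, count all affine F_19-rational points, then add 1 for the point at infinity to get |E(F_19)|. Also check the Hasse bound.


Affine points = {(0, 9), (0, 10), (4, 5), (4, 14), (7, 9), (7, 10), (8, 7), (8, 12), (12, 9), (12, 10), (13, 8), (13, 11), (14, 7), (14, 12), (15, 2), (15, 17), (16, 7), (16, 12), (17, 0)}; affine count = 19; |E(F_19)| = 20.

Discriminant check: Δ ∝ 4a³ + 27b² = 4·8³ + 27·5² = 4·512 + 27·25 ≡ 6 (mod 19). Nonzero ⇒ E is nonsingular.
For each x ∈ F_19, compute rhs = x³ + 8·x + 5 mod 19, then count y ∈ F_19 with y² ≡ rhs.
  x = 0: rhs = 5, matching y values: 9, 10 (2 points).
  x = 1: rhs = 14, matching y values: none (0 points).
  x = 2: rhs = 10, matching y values: none (0 points).
  x = 3: rhs = 18, matching y values: none (0 points).
  x = 4: rhs = 6, matching y values: 5, 14 (2 points).
  x = 5: rhs = 18, matching y values: none (0 points).
  x = 6: rhs = 3, matching y values: none (0 points).
  x = 7: rhs = 5, matching y values: 9, 10 (2 points).
  x = 8: rhs = 11, matching y values: 7, 12 (2 points).
  x = 9: rhs = 8, matching y values: none (0 points).
  x = 10: rhs = 2, matching y values: none (0 points).
  x = 11: rhs = 18, matching y values: none (0 points).
  x = 12: rhs = 5, matching y values: 9, 10 (2 points).
  x = 13: rhs = 7, matching y values: 8, 11 (2 points).
  x = 14: rhs = 11, matching y values: 7, 12 (2 points).
  x = 15: rhs = 4, matching y values: 2, 17 (2 points).
  x = 16: rhs = 11, matching y values: 7, 12 (2 points).
  x = 17: rhs = 0, matching y values: 0 (1 points).
  x = 18: rhs = 15, matching y values: none (0 points).
Total affine count: 19.
Full point count |E(F_19)| = 19 + 1 = 20.
Hasse bound: |20 − (19+1)| = |0| = 0 ≤ 2√19 ≈ 8.7178 ✓.
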